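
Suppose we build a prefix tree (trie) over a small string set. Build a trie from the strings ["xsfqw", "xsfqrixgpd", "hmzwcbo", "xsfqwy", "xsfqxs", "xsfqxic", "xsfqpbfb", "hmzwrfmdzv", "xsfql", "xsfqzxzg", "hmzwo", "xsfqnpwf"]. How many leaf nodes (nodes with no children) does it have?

11

A leaf is a node with no children — equivalently, the end of a word that is not a proper prefix of any other stored word.
Those words: "hmzwcbo", "hmzwo", "hmzwrfmdzv", "xsfql", "xsfqnpwf", "xsfqpbfb", "xsfqrixgpd", "xsfqwy", "xsfqxic", "xsfqxs", "xsfqzxzg"
Leaf count: 11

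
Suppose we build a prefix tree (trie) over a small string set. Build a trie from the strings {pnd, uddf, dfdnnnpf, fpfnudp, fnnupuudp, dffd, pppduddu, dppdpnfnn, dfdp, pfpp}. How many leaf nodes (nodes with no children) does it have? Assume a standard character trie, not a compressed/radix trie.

10

Leaves are exactly the stored words that no other stored word extends.
Those words: "dfdnnnpf", "dfdp", "dffd", "dppdpnfnn", "fnnupuudp", "fpfnudp", "pfpp", "pnd", "pppduddu", "uddf"
Leaf count: 10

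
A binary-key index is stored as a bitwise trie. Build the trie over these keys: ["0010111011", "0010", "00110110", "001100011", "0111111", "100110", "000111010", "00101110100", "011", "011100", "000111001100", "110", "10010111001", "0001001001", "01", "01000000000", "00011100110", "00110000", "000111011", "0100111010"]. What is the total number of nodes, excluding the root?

Trace insertions, counting only characters that open a new branch:
  "0010111011" → 10 new (0, 0, 1, 0, 1, 1, 1, 0, 1, 1)
  "0010" → prefix "0010" already present; 0 new (none)
  "00110110" → prefix "001" already present; 5 new (1, 0, 1, 1, 0)
  "001100011" → prefix "00110" already present; 4 new (0, 0, 1, 1)
  "0111111" → prefix "0" already present; 6 new (1, 1, 1, 1, 1, 1)
  "100110" → 6 new (1, 0, 0, 1, 1, 0)
  "000111010" → prefix "00" already present; 7 new (0, 1, 1, 1, 0, 1, 0)
  "00101110100" → prefix "001011101" already present; 2 new (0, 0)
  "011" → prefix "011" already present; 0 new (none)
  "011100" → prefix "0111" already present; 2 new (0, 0)
  "000111001100" → prefix "0001110" already present; 5 new (0, 1, 1, 0, 0)
  "110" → prefix "1" already present; 2 new (1, 0)
  "10010111001" → prefix "1001" already present; 7 new (0, 1, 1, 1, 0, 0, 1)
  "0001001001" → prefix "0001" already present; 6 new (0, 0, 1, 0, 0, 1)
  "01" → prefix "01" already present; 0 new (none)
  "01000000000" → prefix "01" already present; 9 new (0, 0, 0, 0, 0, 0, 0, 0, 0)
  "00011100110" → prefix "00011100110" already present; 0 new (none)
  "00110000" → prefix "0011000" already present; 1 new (0)
  "000111011" → prefix "00011101" already present; 1 new (1)
  "0100111010" → prefix "0100" already present; 6 new (1, 1, 1, 0, 1, 0)
Total nodes = 10 + 0 + 5 + 4 + 6 + 6 + 7 + 2 + 0 + 2 + 5 + 2 + 7 + 6 + 0 + 9 + 0 + 1 + 1 + 6 = 79

79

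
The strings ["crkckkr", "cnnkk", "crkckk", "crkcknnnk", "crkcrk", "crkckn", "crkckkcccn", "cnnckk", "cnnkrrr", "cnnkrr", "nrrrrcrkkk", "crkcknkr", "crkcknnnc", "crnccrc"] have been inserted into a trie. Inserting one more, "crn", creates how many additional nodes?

0

"crn" is already a full path in the trie; only an end-marker is added.
No new nodes are needed: 0.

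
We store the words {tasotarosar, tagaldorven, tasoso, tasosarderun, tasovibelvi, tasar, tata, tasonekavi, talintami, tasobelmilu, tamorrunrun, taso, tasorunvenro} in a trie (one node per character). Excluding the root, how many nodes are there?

Trace insertions, counting only characters that open a new branch:
  "tasotarosar" → 11 new (t, a, s, o, t, a, r, o, s, a, r)
  "tagaldorven" → prefix "ta" already present; 9 new (g, a, l, d, o, r, v, e, n)
  "tasoso" → prefix "taso" already present; 2 new (s, o)
  "tasosarderun" → prefix "tasos" already present; 7 new (a, r, d, e, r, u, n)
  "tasovibelvi" → prefix "taso" already present; 7 new (v, i, b, e, l, v, i)
  "tasar" → prefix "tas" already present; 2 new (a, r)
  "tata" → prefix "ta" already present; 2 new (t, a)
  "tasonekavi" → prefix "taso" already present; 6 new (n, e, k, a, v, i)
  "talintami" → prefix "ta" already present; 7 new (l, i, n, t, a, m, i)
  "tasobelmilu" → prefix "taso" already present; 7 new (b, e, l, m, i, l, u)
  "tamorrunrun" → prefix "ta" already present; 9 new (m, o, r, r, u, n, r, u, n)
  "taso" → prefix "taso" already present; 0 new (none)
  "tasorunvenro" → prefix "taso" already present; 8 new (r, u, n, v, e, n, r, o)
Total nodes = 11 + 9 + 2 + 7 + 7 + 2 + 2 + 6 + 7 + 7 + 9 + 0 + 8 = 77

77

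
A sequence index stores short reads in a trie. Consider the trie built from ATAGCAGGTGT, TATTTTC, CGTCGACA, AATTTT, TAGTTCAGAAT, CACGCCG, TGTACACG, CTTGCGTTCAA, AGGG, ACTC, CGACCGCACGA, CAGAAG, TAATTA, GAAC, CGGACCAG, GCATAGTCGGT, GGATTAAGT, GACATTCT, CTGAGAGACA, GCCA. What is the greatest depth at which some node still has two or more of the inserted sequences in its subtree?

2

Look for the deepest trie node that still has at least two words in its subtree.
e.g. "CACGCCG" and "CAGAAG" share the prefix "CA" of length 2; no pair shares a longer one.
Longest shared-prefix length: 2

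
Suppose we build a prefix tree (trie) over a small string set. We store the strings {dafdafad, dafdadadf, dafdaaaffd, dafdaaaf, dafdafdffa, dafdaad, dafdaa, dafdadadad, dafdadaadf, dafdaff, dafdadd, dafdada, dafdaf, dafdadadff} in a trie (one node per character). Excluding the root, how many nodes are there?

30

Trie structure (* marks end of a word):
(root)
└─ d
   └─ a
      └─ f
         └─ d
            └─ a
               ├─ a *
               │  ├─ a
               │  │  └─ f *
               │  │     └─ f
               │  │        └─ d *
               │  └─ d *
               ├─ d
               │  ├─ a *
               │  │  ├─ a
               │  │  │  └─ d
               │  │  │     └─ f *
               │  │  └─ d
               │  │     ├─ a
               │  │     │  └─ d *
               │  │     └─ f *
               │  │        └─ f *
               │  └─ d *
               └─ f *
                  ├─ a
                  │  └─ d *
                  ├─ d
                  │  └─ f
                  │     └─ f
                  │        └─ a *
                  └─ f *
Counting every labelled node above: 30.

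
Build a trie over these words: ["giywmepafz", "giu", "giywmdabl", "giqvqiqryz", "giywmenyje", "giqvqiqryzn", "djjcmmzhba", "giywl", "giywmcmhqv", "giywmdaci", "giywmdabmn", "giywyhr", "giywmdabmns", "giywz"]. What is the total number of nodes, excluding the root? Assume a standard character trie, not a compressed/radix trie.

53

For each word, the new-node count is its length minus the longest prefix already in the trie:
  "giywmepafz" → 10 new (g, i, y, w, m, e, p, a, f, z)
  "giu" → prefix "gi" already present; 1 new (u)
  "giywmdabl" → prefix "giywm" already present; 4 new (d, a, b, l)
  "giqvqiqryz" → prefix "gi" already present; 8 new (q, v, q, i, q, r, y, z)
  "giywmenyje" → prefix "giywme" already present; 4 new (n, y, j, e)
  "giqvqiqryzn" → prefix "giqvqiqryz" already present; 1 new (n)
  "djjcmmzhba" → 10 new (d, j, j, c, m, m, z, h, b, a)
  "giywl" → prefix "giyw" already present; 1 new (l)
  "giywmcmhqv" → prefix "giywm" already present; 5 new (c, m, h, q, v)
  "giywmdaci" → prefix "giywmda" already present; 2 new (c, i)
  "giywmdabmn" → prefix "giywmdab" already present; 2 new (m, n)
  "giywyhr" → prefix "giyw" already present; 3 new (y, h, r)
  "giywmdabmns" → prefix "giywmdabmn" already present; 1 new (s)
  "giywz" → prefix "giyw" already present; 1 new (z)
Total nodes = 10 + 1 + 4 + 8 + 4 + 1 + 10 + 1 + 5 + 2 + 2 + 3 + 1 + 1 = 53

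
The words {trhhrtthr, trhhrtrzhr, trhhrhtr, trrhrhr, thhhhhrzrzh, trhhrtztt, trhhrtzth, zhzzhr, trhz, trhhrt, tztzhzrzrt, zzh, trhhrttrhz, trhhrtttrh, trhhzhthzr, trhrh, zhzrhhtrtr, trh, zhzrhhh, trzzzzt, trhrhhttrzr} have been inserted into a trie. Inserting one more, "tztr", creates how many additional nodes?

1

Walking "tztr" from the root, the first 3 characters ("tzt") follow existing edges; "r" is the first miss.
Each of the 1 remaining characters creates one node.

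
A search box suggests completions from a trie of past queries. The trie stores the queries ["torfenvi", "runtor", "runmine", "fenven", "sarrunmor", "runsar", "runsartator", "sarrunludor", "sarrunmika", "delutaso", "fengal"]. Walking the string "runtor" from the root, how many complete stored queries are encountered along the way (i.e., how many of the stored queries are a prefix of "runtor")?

1

Walk "runtor" from the root; an end-of-word marker is hit whenever a stored word is a prefix of "runtor".
Prefixes of the query that are stored words: "runtor"
Count: 1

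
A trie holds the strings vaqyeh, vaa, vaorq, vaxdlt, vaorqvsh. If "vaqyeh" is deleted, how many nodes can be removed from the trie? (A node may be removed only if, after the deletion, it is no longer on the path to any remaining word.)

4

Walk "vaqyeh" from the leaf back toward the root, removing each node that no remaining word uses.
The suffix "qyeh" (4 nodes) is used only by "vaqyeh"; the node for "va" still has the child "a", so pruning stops there.
Nodes removed: 4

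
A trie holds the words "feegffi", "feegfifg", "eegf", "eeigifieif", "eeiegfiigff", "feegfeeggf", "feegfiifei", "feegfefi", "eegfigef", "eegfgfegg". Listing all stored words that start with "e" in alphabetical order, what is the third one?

eegfigef

Filter for "e…" and sort: "eegf", "eegfgfegg", "eegfigef", "eeiegfiigff", "eeigifieif"
Position 3: eegfigef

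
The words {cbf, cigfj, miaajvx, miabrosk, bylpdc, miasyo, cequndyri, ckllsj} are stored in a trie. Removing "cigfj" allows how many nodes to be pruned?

4

Walk "cigfj" from the leaf back toward the root, removing each node that no remaining word uses.
The suffix "igfj" (4 nodes) is used only by "cigfj"; the node for "c" still has the child "b", so pruning stops there.
Nodes removed: 4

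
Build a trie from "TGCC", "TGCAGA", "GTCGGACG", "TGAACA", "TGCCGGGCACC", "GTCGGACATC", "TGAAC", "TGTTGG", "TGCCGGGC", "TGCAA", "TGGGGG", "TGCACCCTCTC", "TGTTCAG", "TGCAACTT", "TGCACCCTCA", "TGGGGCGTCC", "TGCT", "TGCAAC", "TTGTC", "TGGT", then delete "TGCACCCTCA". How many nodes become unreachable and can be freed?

1

A node on "TGCACCCTCA"'s path can go only if nothing else ends at it or branches off below it.
The suffix "A" (1 node) is used only by "TGCACCCTCA"; the node for "TGCACCCTC" still has the child "T", so pruning stops there.
Nodes removed: 1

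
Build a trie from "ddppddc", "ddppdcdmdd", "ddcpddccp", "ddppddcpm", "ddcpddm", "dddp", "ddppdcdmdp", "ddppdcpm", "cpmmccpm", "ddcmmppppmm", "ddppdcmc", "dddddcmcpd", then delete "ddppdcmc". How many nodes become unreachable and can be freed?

After clearing the end-marker at "ddppdcmc", prune upward until reaching a node still needed by another word.
The suffix "mc" (2 nodes) is used only by "ddppdcmc"; the node for "ddppdc" still has the child "d", so pruning stops there.
Nodes removed: 2

2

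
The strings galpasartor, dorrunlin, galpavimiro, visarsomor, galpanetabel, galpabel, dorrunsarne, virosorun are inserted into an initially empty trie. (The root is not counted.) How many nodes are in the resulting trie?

58

Insert word by word; a character creates a node only if that edge doesn't already exist:
  "galpasartor" → 11 new (g, a, l, p, a, s, a, r, t, o, r)
  "dorrunlin" → 9 new (d, o, r, r, u, n, l, i, n)
  "galpavimiro" → prefix "galpa" already present; 6 new (v, i, m, i, r, o)
  "visarsomor" → 10 new (v, i, s, a, r, s, o, m, o, r)
  "galpanetabel" → prefix "galpa" already present; 7 new (n, e, t, a, b, e, l)
  "galpabel" → prefix "galpa" already present; 3 new (b, e, l)
  "dorrunsarne" → prefix "dorrun" already present; 5 new (s, a, r, n, e)
  "virosorun" → prefix "vi" already present; 7 new (r, o, s, o, r, u, n)
Total nodes = 11 + 9 + 6 + 10 + 7 + 3 + 5 + 7 = 58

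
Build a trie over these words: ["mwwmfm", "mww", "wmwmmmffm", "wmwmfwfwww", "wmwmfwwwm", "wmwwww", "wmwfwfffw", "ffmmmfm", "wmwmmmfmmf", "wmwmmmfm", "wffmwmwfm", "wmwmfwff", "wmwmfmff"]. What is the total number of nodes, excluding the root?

55

Trace insertions, counting only characters that open a new branch:
  "mwwmfm" → 6 new (m, w, w, m, f, m)
  "mww" → prefix "mww" already present; 0 new (none)
  "wmwmmmffm" → 9 new (w, m, w, m, m, m, f, f, m)
  "wmwmfwfwww" → prefix "wmwm" already present; 6 new (f, w, f, w, w, w)
  "wmwmfwwwm" → prefix "wmwmfw" already present; 3 new (w, w, m)
  "wmwwww" → prefix "wmw" already present; 3 new (w, w, w)
  "wmwfwfffw" → prefix "wmw" already present; 6 new (f, w, f, f, f, w)
  "ffmmmfm" → 7 new (f, f, m, m, m, f, m)
  "wmwmmmfmmf" → prefix "wmwmmmf" already present; 3 new (m, m, f)
  "wmwmmmfm" → prefix "wmwmmmfm" already present; 0 new (none)
  "wffmwmwfm" → prefix "w" already present; 8 new (f, f, m, w, m, w, f, m)
  "wmwmfwff" → prefix "wmwmfwf" already present; 1 new (f)
  "wmwmfmff" → prefix "wmwmf" already present; 3 new (m, f, f)
Total nodes = 6 + 0 + 9 + 6 + 3 + 3 + 6 + 7 + 3 + 0 + 8 + 1 + 3 = 55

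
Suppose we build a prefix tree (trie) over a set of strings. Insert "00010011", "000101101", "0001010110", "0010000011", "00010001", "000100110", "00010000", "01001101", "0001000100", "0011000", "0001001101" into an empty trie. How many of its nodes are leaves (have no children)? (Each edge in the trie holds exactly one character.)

8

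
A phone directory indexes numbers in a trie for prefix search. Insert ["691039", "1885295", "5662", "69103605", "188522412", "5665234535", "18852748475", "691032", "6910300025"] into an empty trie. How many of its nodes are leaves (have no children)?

Leaves are exactly the stored words that no other stored word extends.
Those words: "188522412", "18852748475", "1885295", "5662", "5665234535", "6910300025", "691032", "69103605", "691039"
Leaf count: 9

9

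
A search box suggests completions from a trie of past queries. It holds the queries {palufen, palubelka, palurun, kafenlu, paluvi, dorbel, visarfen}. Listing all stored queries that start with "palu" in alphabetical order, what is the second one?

palufen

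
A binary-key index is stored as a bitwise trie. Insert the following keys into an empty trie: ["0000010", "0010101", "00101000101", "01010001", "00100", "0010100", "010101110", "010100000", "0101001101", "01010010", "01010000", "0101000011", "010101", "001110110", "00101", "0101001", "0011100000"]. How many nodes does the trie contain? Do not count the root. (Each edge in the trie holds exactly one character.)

48

For each word, the new-node count is its length minus the longest prefix already in the trie:
  "0000010" → 7 new (0, 0, 0, 0, 0, 1, 0)
  "0010101" → prefix "00" already present; 5 new (1, 0, 1, 0, 1)
  "00101000101" → prefix "001010" already present; 5 new (0, 0, 1, 0, 1)
  "01010001" → prefix "0" already present; 7 new (1, 0, 1, 0, 0, 0, 1)
  "00100" → prefix "0010" already present; 1 new (0)
  "0010100" → prefix "0010100" already present; 0 new (none)
  "010101110" → prefix "01010" already present; 4 new (1, 1, 1, 0)
  "010100000" → prefix "0101000" already present; 2 new (0, 0)
  "0101001101" → prefix "010100" already present; 4 new (1, 1, 0, 1)
  "01010010" → prefix "0101001" already present; 1 new (0)
  "01010000" → prefix "01010000" already present; 0 new (none)
  "0101000011" → prefix "01010000" already present; 2 new (1, 1)
  "010101" → prefix "010101" already present; 0 new (none)
  "001110110" → prefix "001" already present; 6 new (1, 1, 0, 1, 1, 0)
  "00101" → prefix "00101" already present; 0 new (none)
  "0101001" → prefix "0101001" already present; 0 new (none)
  "0011100000" → prefix "001110" already present; 4 new (0, 0, 0, 0)
Total nodes = 7 + 5 + 5 + 7 + 1 + 0 + 4 + 2 + 4 + 1 + 0 + 2 + 0 + 6 + 0 + 0 + 4 = 48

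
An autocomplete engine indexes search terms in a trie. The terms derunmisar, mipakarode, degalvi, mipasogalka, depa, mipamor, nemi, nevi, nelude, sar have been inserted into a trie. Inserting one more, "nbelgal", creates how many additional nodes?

Walking "nbelgal" from the root, the first 1 characters ("n") follow existing edges; "b" is the first miss.
So 7 − 1 = 6 new nodes.

6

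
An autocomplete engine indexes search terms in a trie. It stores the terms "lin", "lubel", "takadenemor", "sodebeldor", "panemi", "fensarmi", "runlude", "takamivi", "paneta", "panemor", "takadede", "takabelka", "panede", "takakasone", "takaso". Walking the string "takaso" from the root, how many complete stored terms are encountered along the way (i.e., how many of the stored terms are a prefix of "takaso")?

1

Check each prefix of "takaso" against the stored set — each match is an end-marker on the path.
Prefixes of the query that are stored words: "takaso"
Count: 1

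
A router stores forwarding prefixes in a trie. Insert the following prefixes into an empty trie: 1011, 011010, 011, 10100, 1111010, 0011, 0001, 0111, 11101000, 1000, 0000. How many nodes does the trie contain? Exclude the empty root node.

32

Count nodes per top-level branch (shared prefixes stored once):
  '0'-branch (0000, 0001, 0011, 011, 011010, 0111): 13 nodes
  '1'-branch (1000, 10100, 1011, 11101000, 1111010): 19 nodes
Sum: 32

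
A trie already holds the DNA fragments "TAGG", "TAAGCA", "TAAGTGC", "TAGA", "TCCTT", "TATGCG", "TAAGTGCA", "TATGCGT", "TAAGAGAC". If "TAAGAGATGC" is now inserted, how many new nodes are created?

The longest prefix of "TAAGAGATGC" already in the trie is "TAAGAGA" (length 7).
Each of the 3 remaining characters creates one node.

3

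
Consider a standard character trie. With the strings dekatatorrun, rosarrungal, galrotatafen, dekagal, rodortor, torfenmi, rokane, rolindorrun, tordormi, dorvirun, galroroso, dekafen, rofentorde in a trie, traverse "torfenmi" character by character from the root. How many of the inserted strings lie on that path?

1

Traverse "torfenmi" character by character; count nodes along the way that are marked as word ends.
Prefixes of the query that are stored words: "torfenmi"
Count: 1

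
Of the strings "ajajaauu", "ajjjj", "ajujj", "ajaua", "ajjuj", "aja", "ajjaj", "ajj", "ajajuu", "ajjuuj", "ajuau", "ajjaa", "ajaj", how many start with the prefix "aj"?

Traverse to the node for "aj", then collect every word in that subtree.
Matches: "aja", "ajaj", "ajajaauu", "ajajuu", "ajaua", "ajj", "ajjaa", "ajjaj", "ajjjj", "ajjuj", "ajjuuj", "ajuau", "ajujj"
Count: 13

13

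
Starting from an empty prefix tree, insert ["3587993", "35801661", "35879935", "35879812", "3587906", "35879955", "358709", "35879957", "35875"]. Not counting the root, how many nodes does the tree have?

For each word, the new-node count is its length minus the longest prefix already in the trie:
  "3587993" → 7 new (3, 5, 8, 7, 9, 9, 3)
  "35801661" → prefix "358" already present; 5 new (0, 1, 6, 6, 1)
  "35879935" → prefix "3587993" already present; 1 new (5)
  "35879812" → prefix "35879" already present; 3 new (8, 1, 2)
  "3587906" → prefix "35879" already present; 2 new (0, 6)
  "35879955" → prefix "358799" already present; 2 new (5, 5)
  "358709" → prefix "3587" already present; 2 new (0, 9)
  "35879957" → prefix "3587995" already present; 1 new (7)
  "35875" → prefix "3587" already present; 1 new (5)
Total nodes = 7 + 5 + 1 + 3 + 2 + 2 + 2 + 1 + 1 = 24

24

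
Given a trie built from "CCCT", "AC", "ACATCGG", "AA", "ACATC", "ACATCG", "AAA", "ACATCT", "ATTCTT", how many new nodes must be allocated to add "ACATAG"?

"ACAT" is already a path in the trie; the remaining "AG" must be added.
New nodes needed: |"ACATAG"| − 4 = 6 − 4 = 2.

2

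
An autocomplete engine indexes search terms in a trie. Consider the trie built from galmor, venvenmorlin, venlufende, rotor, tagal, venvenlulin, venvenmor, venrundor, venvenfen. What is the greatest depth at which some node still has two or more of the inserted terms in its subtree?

Look for the deepest trie node that still has at least two words in its subtree.
"venvenmor" and "venvenmorlin" agree on "venvenmor" (9 characters) before diverging; nothing deeper is shared.
Longest shared-prefix length: 9

9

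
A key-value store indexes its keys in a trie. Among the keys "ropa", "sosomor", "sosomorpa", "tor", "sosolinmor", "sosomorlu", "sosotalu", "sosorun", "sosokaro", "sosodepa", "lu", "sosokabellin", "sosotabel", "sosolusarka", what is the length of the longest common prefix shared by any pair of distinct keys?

The deepest shared node is where two words last agree before diverging.
"sosomor" and "sosomorlu" agree on "sosomor" (7 characters) before diverging; nothing deeper is shared.
Longest shared-prefix length: 7

7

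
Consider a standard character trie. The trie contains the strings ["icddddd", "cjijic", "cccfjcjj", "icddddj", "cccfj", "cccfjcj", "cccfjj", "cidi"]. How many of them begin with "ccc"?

Traverse to the node for "ccc", then collect every word in that subtree.
Words under "ccc": cccfj, cccfjcj, cccfjcjj, cccfjj
Count: 4

4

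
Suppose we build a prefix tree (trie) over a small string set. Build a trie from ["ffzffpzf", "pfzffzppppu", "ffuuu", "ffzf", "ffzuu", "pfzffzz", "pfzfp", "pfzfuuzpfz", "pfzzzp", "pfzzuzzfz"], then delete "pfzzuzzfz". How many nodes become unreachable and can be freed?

5

After clearing the end-marker at "pfzzuzzfz", prune upward until reaching a node still needed by another word.
The suffix "uzzfz" (5 nodes) is used only by "pfzzuzzfz"; the node for "pfzz" still has the child "z", so pruning stops there.
Nodes removed: 5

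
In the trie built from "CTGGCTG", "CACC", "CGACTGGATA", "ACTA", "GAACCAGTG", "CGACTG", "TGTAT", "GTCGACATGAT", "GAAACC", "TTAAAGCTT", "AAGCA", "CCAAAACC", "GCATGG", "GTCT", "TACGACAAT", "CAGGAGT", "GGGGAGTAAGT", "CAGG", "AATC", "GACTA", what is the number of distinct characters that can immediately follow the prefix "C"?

Walk "C" from the root, arriving at one node.
Distinct next characters after "C": A, C, G, T.
That node has 4 child edges.

4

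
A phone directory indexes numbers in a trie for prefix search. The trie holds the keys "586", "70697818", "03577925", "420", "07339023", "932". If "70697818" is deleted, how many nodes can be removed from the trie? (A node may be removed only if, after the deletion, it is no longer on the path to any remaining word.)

After clearing the end-marker at "70697818", prune upward until reaching a node still needed by another word.
No other word shares any prefix with "70697818", so all 8 of its nodes go.
Nodes removed: 8

8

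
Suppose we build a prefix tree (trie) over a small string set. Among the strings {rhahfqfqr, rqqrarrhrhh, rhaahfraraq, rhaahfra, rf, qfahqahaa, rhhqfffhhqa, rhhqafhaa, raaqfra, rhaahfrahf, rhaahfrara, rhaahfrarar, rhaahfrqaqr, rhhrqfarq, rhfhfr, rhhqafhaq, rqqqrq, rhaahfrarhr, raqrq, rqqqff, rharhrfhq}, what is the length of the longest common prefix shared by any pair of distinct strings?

Look for the deepest trie node that still has at least two words in its subtree.
e.g. "rhaahfrara" and "rhaahfraraq" share the prefix "rhaahfrara" of length 10; no pair shares a longer one.
Longest shared-prefix length: 10

10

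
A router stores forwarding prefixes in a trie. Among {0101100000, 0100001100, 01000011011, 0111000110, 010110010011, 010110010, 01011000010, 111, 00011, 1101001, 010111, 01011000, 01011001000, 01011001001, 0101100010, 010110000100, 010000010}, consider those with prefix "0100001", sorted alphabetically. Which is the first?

0100001100

DFS of the "0100001" subtree visits, in order: "0100001100", "01000011011"
The 1st is 0100001100.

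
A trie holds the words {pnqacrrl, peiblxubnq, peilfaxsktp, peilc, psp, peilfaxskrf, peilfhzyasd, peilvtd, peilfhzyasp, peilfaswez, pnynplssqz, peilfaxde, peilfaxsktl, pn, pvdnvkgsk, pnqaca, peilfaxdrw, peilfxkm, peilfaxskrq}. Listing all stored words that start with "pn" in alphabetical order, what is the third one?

Filter for "pn…" and sort: "pn", "pnqaca", "pnqacrrl", "pnynplssqz"
Position 3: pnqacrrl

pnqacrrl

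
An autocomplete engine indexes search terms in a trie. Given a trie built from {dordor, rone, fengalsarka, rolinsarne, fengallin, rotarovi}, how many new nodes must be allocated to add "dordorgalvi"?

5

"dordor" is already a path in the trie; the remaining "galvi" must be added.
New nodes needed: |"dordorgalvi"| − 6 = 11 − 6 = 5.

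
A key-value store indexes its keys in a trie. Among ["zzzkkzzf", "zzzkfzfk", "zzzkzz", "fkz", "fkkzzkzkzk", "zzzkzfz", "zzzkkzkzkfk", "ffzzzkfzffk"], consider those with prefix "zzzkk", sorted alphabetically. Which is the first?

zzzkkzkzkfk

Words with prefix "zzzkk", in lexicographic order: "zzzkkzkzkfk", "zzzkkzzf"
Position 1: zzzkkzkzkfk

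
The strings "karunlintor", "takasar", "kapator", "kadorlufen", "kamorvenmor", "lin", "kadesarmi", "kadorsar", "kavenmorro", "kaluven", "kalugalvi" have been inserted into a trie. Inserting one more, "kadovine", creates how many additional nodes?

4

Walking "kadovine" from the root, the first 4 characters ("kado") follow existing edges; "v" is the first miss.
So 8 − 4 = 4 new nodes.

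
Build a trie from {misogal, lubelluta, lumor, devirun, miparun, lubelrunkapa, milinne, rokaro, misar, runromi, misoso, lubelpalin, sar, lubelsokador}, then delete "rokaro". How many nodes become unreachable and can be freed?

A node on "rokaro"'s path can go only if nothing else ends at it or branches off below it.
The suffix "okaro" (5 nodes) is used only by "rokaro"; the node for "r" still has the child "u", so pruning stops there.
Nodes removed: 5

5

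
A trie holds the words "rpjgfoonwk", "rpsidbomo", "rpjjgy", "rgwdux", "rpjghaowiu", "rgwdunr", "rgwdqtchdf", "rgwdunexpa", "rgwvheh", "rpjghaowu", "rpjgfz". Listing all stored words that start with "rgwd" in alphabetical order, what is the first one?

rgwdqtchdf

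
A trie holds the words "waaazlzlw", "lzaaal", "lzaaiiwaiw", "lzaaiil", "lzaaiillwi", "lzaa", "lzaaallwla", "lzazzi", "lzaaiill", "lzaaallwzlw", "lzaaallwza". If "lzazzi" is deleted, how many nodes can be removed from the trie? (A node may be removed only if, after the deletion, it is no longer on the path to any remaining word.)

3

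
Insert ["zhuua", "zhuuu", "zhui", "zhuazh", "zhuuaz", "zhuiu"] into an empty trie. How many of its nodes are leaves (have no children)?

4

Leaves are exactly the stored words that no other stored word extends.
Those words: "zhuazh", "zhuiu", "zhuuaz", "zhuuu"
Leaf count: 4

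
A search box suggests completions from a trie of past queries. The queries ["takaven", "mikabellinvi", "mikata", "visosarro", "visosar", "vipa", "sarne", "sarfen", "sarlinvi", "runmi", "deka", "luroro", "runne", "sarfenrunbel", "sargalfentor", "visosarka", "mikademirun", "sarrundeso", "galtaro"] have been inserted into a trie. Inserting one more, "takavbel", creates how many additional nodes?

The longest prefix of "takavbel" already in the trie is "takav" (length 5).
New nodes needed: |"takavbel"| − 5 = 8 − 5 = 3.

3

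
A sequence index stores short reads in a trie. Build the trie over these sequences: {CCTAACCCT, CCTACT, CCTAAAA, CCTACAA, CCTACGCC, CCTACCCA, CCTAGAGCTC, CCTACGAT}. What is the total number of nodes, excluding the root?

29

Trie structure (* marks end of a word):
(root)
└─ C
   └─ C
      └─ T
         └─ A
            ├─ A
            │  ├─ A
            │  │  └─ A *
            │  └─ C
            │     └─ C
            │        └─ C
            │           └─ T *
            ├─ C
            │  ├─ A
            │  │  └─ A *
            │  ├─ C
            │  │  └─ C
            │  │     └─ A *
            │  ├─ G
            │  │  ├─ A
            │  │  │  └─ T *
            │  │  └─ C
            │  │     └─ C *
            │  └─ T *
            └─ G
               └─ A
                  └─ G
                     └─ C
                        └─ T
                           └─ C *
Counting every labelled node above: 29.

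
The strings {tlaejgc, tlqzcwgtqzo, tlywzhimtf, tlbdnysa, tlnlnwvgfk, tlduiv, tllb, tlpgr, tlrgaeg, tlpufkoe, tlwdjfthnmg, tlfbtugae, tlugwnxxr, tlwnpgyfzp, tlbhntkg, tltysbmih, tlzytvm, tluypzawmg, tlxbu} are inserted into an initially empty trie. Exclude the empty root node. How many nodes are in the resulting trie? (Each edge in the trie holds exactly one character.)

Count nodes per top-level branch (shared prefixes stored once):
  't'-branch (tlaejgc, tlbdnysa, tlbhntkg, tlduiv, tlfbtugae, tllb, tlnlnwvgfk, tlpgr, tlpufkoe, tlqzcwgtqzo, tlrgaeg, tltysbmih, tlugwnxxr, tluypzawmg, tlwdjfthnmg, tlwnpgyfzp, tlxbu, tlywzhimtf, tlzytvm): 114 nodes
Sum: 114

114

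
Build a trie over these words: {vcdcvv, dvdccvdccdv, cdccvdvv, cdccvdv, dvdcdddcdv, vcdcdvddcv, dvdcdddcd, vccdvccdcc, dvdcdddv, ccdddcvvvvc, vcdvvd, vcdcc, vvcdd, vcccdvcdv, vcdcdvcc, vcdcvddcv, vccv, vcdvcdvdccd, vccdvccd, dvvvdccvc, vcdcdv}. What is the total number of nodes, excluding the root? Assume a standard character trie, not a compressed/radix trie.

91

Count nodes per top-level branch (shared prefixes stored once):
  'c'-branch (ccdddcvvvvc, cdccvdv, cdccvdvv): 18 nodes
  'd'-branch (dvdccvdccdv, dvdcdddcd, dvdcdddcdv, dvdcdddv, dvvvdccvc): 25 nodes
  'v'-branch (vcccdvcdv, vccdvccd, vccdvccdcc, vccv, vcdcc, vcdcdv, vcdcdvcc, vcdcdvddcv, vcdcvddcv, vcdcvv, vcdvcdvdccd, vcdvvd, vvcdd): 48 nodes
Sum: 91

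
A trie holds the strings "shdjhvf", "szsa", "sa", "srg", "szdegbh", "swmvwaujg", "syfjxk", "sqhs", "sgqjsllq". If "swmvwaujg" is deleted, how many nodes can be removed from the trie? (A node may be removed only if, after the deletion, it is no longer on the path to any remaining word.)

8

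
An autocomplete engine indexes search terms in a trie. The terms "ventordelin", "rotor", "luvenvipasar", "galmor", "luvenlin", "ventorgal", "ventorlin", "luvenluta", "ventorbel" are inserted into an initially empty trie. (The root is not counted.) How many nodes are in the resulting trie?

49

For each word, the new-node count is its length minus the longest prefix already in the trie:
  "ventordelin" → 11 new (v, e, n, t, o, r, d, e, l, i, n)
  "rotor" → 5 new (r, o, t, o, r)
  "luvenvipasar" → 12 new (l, u, v, e, n, v, i, p, a, s, a, r)
  "galmor" → 6 new (g, a, l, m, o, r)
  "luvenlin" → prefix "luven" already present; 3 new (l, i, n)
  "ventorgal" → prefix "ventor" already present; 3 new (g, a, l)
  "ventorlin" → prefix "ventor" already present; 3 new (l, i, n)
  "luvenluta" → prefix "luvenl" already present; 3 new (u, t, a)
  "ventorbel" → prefix "ventor" already present; 3 new (b, e, l)
Total nodes = 11 + 5 + 12 + 6 + 3 + 3 + 3 + 3 + 3 = 49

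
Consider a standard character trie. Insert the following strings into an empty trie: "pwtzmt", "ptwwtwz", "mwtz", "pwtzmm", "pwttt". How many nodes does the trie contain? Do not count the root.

19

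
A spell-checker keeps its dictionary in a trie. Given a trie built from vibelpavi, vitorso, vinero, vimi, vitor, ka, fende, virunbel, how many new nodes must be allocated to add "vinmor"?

3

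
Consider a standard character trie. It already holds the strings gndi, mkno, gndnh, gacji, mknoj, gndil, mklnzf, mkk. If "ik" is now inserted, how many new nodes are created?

Nothing in the trie begins with "i"; the whole of "ik" is new.
2 − 0 = 2 new nodes.

2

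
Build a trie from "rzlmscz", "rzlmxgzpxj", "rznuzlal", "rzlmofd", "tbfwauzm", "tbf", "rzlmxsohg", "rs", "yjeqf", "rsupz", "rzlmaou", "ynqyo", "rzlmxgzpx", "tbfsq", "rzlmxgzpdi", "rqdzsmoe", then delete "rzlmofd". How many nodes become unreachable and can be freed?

After clearing the end-marker at "rzlmofd", prune upward until reaching a node still needed by another word.
The suffix "ofd" (3 nodes) is used only by "rzlmofd"; the node for "rzlm" still has the child "s", so pruning stops there.
Nodes removed: 3

3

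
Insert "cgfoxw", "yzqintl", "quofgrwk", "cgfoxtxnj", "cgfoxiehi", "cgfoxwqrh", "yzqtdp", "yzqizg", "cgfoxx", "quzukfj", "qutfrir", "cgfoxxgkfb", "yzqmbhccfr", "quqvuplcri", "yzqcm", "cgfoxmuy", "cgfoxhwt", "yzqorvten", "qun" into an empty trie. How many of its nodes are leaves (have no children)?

Leaves are exactly the stored words that no other stored word extends.
Those words: "cgfoxhwt", "cgfoxiehi", "cgfoxmuy", "cgfoxtxnj", "cgfoxwqrh", "cgfoxxgkfb", "qun", "quofgrwk", "quqvuplcri", "qutfrir", "quzukfj", "yzqcm", "yzqintl", "yzqizg", "yzqmbhccfr", "yzqorvten", "yzqtdp"
Leaf count: 17

17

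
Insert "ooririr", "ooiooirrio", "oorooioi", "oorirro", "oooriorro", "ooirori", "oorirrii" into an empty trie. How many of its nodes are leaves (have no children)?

A leaf is a node with no children — equivalently, the end of a word that is not a proper prefix of any other stored word.
Those words: "ooiooirrio", "ooirori", "oooriorro", "ooririr", "oorirrii", "oorirro", "oorooioi"
Leaf count: 7

7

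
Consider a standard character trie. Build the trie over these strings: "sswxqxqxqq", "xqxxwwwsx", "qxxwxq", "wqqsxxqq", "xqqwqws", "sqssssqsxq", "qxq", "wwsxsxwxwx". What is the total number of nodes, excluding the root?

57

Count nodes per top-level branch (shared prefixes stored once):
  'q'-branch (qxq, qxxwxq): 7 nodes
  's'-branch (sqssssqsxq, sswxqxqxqq): 19 nodes
  'w'-branch (wqqsxxqq, wwsxsxwxwx): 17 nodes
  'x'-branch (xqqwqws, xqxxwwwsx): 14 nodes
Sum: 57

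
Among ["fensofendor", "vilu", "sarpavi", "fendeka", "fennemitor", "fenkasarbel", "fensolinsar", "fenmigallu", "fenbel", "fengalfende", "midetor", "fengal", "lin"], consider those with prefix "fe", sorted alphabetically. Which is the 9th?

fensolinsar

DFS of the "fe" subtree visits, in order: "fenbel", "fendeka", "fengal", "fengalfende", "fenkasarbel", "fenmigallu", "fennemitor", "fensofendor", "fensolinsar"
Position 9: fensolinsar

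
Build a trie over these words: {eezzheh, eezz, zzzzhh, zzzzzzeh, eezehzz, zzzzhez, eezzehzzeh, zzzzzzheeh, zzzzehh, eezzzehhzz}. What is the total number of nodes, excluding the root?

42

Insert word by word; a character creates a node only if that edge doesn't already exist:
  "eezzheh" → 7 new (e, e, z, z, h, e, h)
  "eezz" → prefix "eezz" already present; 0 new (none)
  "zzzzhh" → 6 new (z, z, z, z, h, h)
  "zzzzzzeh" → prefix "zzzz" already present; 4 new (z, z, e, h)
  "eezehzz" → prefix "eez" already present; 4 new (e, h, z, z)
  "zzzzhez" → prefix "zzzzh" already present; 2 new (e, z)
  "eezzehzzeh" → prefix "eezz" already present; 6 new (e, h, z, z, e, h)
  "zzzzzzheeh" → prefix "zzzzzz" already present; 4 new (h, e, e, h)
  "zzzzehh" → prefix "zzzz" already present; 3 new (e, h, h)
  "eezzzehhzz" → prefix "eezz" already present; 6 new (z, e, h, h, z, z)
Total nodes = 7 + 0 + 6 + 4 + 4 + 2 + 6 + 4 + 3 + 6 = 42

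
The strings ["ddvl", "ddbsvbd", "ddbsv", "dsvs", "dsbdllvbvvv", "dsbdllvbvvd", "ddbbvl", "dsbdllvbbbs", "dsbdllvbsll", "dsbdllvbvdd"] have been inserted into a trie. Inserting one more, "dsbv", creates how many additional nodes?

"dsb" is already a path in the trie; the remaining "v" must be added.
New nodes needed: |"dsbv"| − 3 = 4 − 3 = 1.

1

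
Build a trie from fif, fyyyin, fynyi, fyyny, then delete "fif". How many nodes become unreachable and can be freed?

A node on "fif"'s path can go only if nothing else ends at it or branches off below it.
The suffix "if" (2 nodes) is used only by "fif"; the node for "f" still has the child "y", so pruning stops there.
Nodes removed: 2

2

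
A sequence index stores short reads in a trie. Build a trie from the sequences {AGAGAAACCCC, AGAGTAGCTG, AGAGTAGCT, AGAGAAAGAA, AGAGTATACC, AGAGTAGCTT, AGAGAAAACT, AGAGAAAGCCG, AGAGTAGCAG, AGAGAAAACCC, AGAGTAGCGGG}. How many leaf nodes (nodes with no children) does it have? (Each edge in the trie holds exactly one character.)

Leaves are exactly the stored words that no other stored word extends.
Those words: "AGAGAAAACCC", "AGAGAAAACT", "AGAGAAACCCC", "AGAGAAAGAA", "AGAGAAAGCCG", "AGAGTAGCAG", "AGAGTAGCGGG", "AGAGTAGCTG", "AGAGTAGCTT", "AGAGTATACC"
Leaf count: 10

10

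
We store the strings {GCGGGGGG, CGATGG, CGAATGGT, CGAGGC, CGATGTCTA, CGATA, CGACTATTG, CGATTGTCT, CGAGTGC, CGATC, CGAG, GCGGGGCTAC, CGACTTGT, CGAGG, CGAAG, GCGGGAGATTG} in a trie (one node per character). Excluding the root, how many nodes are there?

56

Insert word by word; a character creates a node only if that edge doesn't already exist:
  "GCGGGGGG" → 8 new (G, C, G, G, G, G, G, G)
  "CGATGG" → 6 new (C, G, A, T, G, G)
  "CGAATGGT" → prefix "CGA" already present; 5 new (A, T, G, G, T)
  "CGAGGC" → prefix "CGA" already present; 3 new (G, G, C)
  "CGATGTCTA" → prefix "CGATG" already present; 4 new (T, C, T, A)
  "CGATA" → prefix "CGAT" already present; 1 new (A)
  "CGACTATTG" → prefix "CGA" already present; 6 new (C, T, A, T, T, G)
  "CGATTGTCT" → prefix "CGAT" already present; 5 new (T, G, T, C, T)
  "CGAGTGC" → prefix "CGAG" already present; 3 new (T, G, C)
  "CGATC" → prefix "CGAT" already present; 1 new (C)
  "CGAG" → prefix "CGAG" already present; 0 new (none)
  "GCGGGGCTAC" → prefix "GCGGGG" already present; 4 new (C, T, A, C)
  "CGACTTGT" → prefix "CGACT" already present; 3 new (T, G, T)
  "CGAGG" → prefix "CGAGG" already present; 0 new (none)
  "CGAAG" → prefix "CGAA" already present; 1 new (G)
  "GCGGGAGATTG" → prefix "GCGGG" already present; 6 new (A, G, A, T, T, G)
Total nodes = 8 + 6 + 5 + 3 + 4 + 1 + 6 + 5 + 3 + 1 + 0 + 4 + 3 + 0 + 1 + 6 = 56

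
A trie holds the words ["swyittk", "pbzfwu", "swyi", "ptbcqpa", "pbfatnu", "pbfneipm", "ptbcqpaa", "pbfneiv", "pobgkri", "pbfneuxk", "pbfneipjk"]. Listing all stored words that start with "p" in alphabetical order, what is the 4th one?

Words with prefix "p", in lexicographic order: "pbfatnu", "pbfneipjk", "pbfneipm", "pbfneiv", "pbfneuxk", "pbzfwu", "pobgkri", "ptbcqpa", "ptbcqpaa"
The 4th is pbfneiv.

pbfneiv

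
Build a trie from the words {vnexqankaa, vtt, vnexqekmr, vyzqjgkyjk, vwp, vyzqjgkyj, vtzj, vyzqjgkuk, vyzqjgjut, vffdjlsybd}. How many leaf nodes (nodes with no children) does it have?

9

A leaf is a node with no children — equivalently, the end of a word that is not a proper prefix of any other stored word.
Those words: "vffdjlsybd", "vnexqankaa", "vnexqekmr", "vtt", "vtzj", "vwp", "vyzqjgjut", "vyzqjgkuk", "vyzqjgkyjk"
Leaf count: 9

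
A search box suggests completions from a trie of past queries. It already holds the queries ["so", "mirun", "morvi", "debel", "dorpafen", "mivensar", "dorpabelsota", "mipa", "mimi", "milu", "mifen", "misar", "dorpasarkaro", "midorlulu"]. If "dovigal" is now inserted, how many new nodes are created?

5

Walking "dovigal" from the root, the first 2 characters ("do") follow existing edges; "v" is the first miss.
Each of the 5 remaining characters creates one node.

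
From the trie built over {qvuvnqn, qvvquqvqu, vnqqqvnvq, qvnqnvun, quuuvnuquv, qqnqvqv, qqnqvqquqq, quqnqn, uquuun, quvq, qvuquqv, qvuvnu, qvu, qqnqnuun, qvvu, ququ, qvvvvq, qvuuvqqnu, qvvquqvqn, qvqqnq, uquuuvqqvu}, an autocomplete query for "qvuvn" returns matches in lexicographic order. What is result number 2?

Filter for "qvuvn…" and sort: "qvuvnqn", "qvuvnu"
The 2nd is qvuvnu.

qvuvnu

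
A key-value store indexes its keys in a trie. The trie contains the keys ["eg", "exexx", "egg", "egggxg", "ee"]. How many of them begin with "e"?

5

Filter for entries beginning with "e":
Matches: "ee", "eg", "egg", "egggxg", "exexx"
Count: 5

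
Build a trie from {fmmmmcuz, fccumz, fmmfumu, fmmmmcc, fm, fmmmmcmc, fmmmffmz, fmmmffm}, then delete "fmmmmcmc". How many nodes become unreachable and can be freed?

A node on "fmmmmcmc"'s path can go only if nothing else ends at it or branches off below it.
The suffix "mc" (2 nodes) is used only by "fmmmmcmc"; the node for "fmmmmc" still has the child "u", so pruning stops there.
Nodes removed: 2

2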